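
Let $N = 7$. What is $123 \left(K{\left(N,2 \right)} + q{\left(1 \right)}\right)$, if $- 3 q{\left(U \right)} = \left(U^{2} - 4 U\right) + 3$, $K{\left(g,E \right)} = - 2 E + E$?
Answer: $-246$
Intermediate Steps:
$K{\left(g,E \right)} = - E$
$q{\left(U \right)} = -1 - \frac{U^{2}}{3} + \frac{4 U}{3}$ ($q{\left(U \right)} = - \frac{\left(U^{2} - 4 U\right) + 3}{3} = - \frac{3 + U^{2} - 4 U}{3} = -1 - \frac{U^{2}}{3} + \frac{4 U}{3}$)
$123 \left(K{\left(N,2 \right)} + q{\left(1 \right)}\right) = 123 \left(\left(-1\right) 2 - \left(- \frac{1}{3} + \frac{1}{3}\right)\right) = 123 \left(-2 - 0\right) = 123 \left(-2 + 0\right) = 123 \left(-2\right) = -246$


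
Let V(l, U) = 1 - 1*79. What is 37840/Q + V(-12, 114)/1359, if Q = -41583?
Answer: -2024742/2093011 ≈ -0.96738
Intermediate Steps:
V(l, U) = -78 (V(l, U) = 1 - 79 = -78)
37840/Q + V(-12, 114)/1359 = 37840/(-41583) - 78/1359 = 37840*(-1/41583) - 78*1/1359 = -37840/41583 - 26/453 = -2024742/2093011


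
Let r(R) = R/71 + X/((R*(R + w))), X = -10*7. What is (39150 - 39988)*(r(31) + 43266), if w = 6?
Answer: -2952679448702/81437 ≈ -3.6257e+7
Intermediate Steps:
X = -70
r(R) = R/71 - 70/(R*(6 + R)) (r(R) = R/71 - 70*1/(R*(R + 6)) = R*(1/71) - 70*1/(R*(6 + R)) = R/71 - 70/(R*(6 + R)))
(39150 - 39988)*(r(31) + 43266) = (39150 - 39988)*((1/71)*(-4970 + 31³ + 6*31²)/(31*(6 + 31)) + 43266) = -838*((1/71)*(1/31)*(-4970 + 29791 + 6*961)/37 + 43266) = -838*((1/71)*(1/31)*(1/37)*(-4970 + 29791 + 5766) + 43266) = -838*((1/71)*(1/31)*(1/37)*30587 + 43266) = -838*(30587/81437 + 43266) = -838*3523483829/81437 = -2952679448702/81437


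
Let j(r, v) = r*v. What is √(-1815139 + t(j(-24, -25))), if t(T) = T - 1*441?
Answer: 2*I*√453745 ≈ 1347.2*I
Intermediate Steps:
t(T) = -441 + T (t(T) = T - 441 = -441 + T)
√(-1815139 + t(j(-24, -25))) = √(-1815139 + (-441 - 24*(-25))) = √(-1815139 + (-441 + 600)) = √(-1815139 + 159) = √(-1814980) = 2*I*√453745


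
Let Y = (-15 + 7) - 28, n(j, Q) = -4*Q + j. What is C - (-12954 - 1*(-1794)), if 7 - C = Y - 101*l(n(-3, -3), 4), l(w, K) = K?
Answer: 11607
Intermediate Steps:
n(j, Q) = j - 4*Q
Y = -36 (Y = -8 - 28 = -36)
C = 447 (C = 7 - (-36 - 101*4) = 7 - (-36 - 404) = 7 - 1*(-440) = 7 + 440 = 447)
C - (-12954 - 1*(-1794)) = 447 - (-12954 - 1*(-1794)) = 447 - (-12954 + 1794) = 447 - 1*(-11160) = 447 + 11160 = 11607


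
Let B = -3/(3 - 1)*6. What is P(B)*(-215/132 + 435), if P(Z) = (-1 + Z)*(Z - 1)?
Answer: 1430125/33 ≈ 43337.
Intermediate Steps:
B = -9 (B = -3/2*6 = -9)
P(Z) = (-1 + Z)² (P(Z) = (-1 + Z)*(-1 + Z) = (-1 + Z)²)
P(B)*(-215/132 + 435) = (-1 - 9)²*(-215/132 + 435) = (-10)²*(-215*1/132 + 435) = 100*(-215/132 + 435) = 100*(57205/132) = 1430125/33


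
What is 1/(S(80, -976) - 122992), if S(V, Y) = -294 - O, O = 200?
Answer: -1/123486 ≈ -8.0981e-6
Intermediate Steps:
S(V, Y) = -494 (S(V, Y) = -294 - 1*200 = -294 - 200 = -494)
1/(S(80, -976) - 122992) = 1/(-494 - 122992) = 1/(-123486) = -1/123486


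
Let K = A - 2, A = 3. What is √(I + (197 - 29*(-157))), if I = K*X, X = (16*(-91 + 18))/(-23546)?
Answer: √658373638182/11773 ≈ 68.921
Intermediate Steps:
X = 584/11773 (X = (16*(-73))*(-1/23546) = -1168*(-1/23546) = 584/11773 ≈ 0.049605)
K = 1 (K = 3 - 2 = 1)
I = 584/11773 (I = 1*(584/11773) = 584/11773 ≈ 0.049605)
√(I + (197 - 29*(-157))) = √(584/11773 + (197 - 29*(-157))) = √(584/11773 + (197 + 4553)) = √(584/11773 + 4750) = √(55922334/11773) = √658373638182/11773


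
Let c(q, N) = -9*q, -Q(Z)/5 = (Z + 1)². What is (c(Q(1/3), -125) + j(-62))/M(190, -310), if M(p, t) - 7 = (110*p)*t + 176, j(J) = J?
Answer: -18/6478817 ≈ -2.7783e-6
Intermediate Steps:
Q(Z) = -5*(1 + Z)² (Q(Z) = -5*(Z + 1)² = -5*(1 + Z)²)
M(p, t) = 183 + 110*p*t (M(p, t) = 7 + ((110*p)*t + 176) = 7 + (110*p*t + 176) = 7 + (176 + 110*p*t) = 183 + 110*p*t)
(c(Q(1/3), -125) + j(-62))/M(190, -310) = (-(-45)*(1 + 1/3)² - 62)/(183 + 110*190*(-310)) = (-(-45)*(1 + ⅓)² - 62)/(183 - 6479000) = (-(-45)*(4/3)² - 62)/(-6478817) = (-(-45)*16/9 - 62)*(-1/6478817) = (-9*(-80/9) - 62)*(-1/6478817) = (80 - 62)*(-1/6478817) = 18*(-1/6478817) = -18/6478817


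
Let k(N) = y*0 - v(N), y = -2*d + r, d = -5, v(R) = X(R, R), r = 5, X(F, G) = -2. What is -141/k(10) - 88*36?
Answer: -6477/2 ≈ -3238.5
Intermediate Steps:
v(R) = -2
y = 15 (y = -2*(-5) + 5 = 10 + 5 = 15)
k(N) = 2 (k(N) = 15*0 - 1*(-2) = 0 + 2 = 2)
-141/k(10) - 88*36 = -141/2 - 88*36 = -141*½ - 3168 = -141/2 - 3168 = -6477/2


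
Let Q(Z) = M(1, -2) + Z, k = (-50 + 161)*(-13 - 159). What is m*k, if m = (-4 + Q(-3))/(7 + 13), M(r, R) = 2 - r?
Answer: 28638/5 ≈ 5727.6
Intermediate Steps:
k = -19092 (k = 111*(-172) = -19092)
Q(Z) = 1 + Z (Q(Z) = (2 - 1*1) + Z = (2 - 1) + Z = 1 + Z)
m = -3/10 (m = (-4 + (1 - 3))/(7 + 13) = (-4 - 2)/20 = -6*1/20 = -3/10 ≈ -0.30000)
m*k = -3/10*(-19092) = 28638/5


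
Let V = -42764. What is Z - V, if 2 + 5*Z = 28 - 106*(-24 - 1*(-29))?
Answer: 213316/5 ≈ 42663.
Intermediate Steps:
Z = -504/5 (Z = -⅖ + (28 - 106*(-24 - 1*(-29)))/5 = -⅖ + (28 - 106*(-24 + 29))/5 = -⅖ + (28 - 106*5)/5 = -⅖ + (28 - 530)/5 = -⅖ + (⅕)*(-502) = -⅖ - 502/5 = -504/5 ≈ -100.80)
Z - V = -504/5 - 1*(-42764) = -504/5 + 42764 = 213316/5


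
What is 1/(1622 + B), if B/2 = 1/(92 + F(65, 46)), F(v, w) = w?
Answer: 69/111919 ≈ 0.00061652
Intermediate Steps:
B = 1/69 (B = 2/(92 + 46) = 2/138 = 2*(1/138) = 1/69 ≈ 0.014493)
1/(1622 + B) = 1/(1622 + 1/69) = 1/(111919/69) = 69/111919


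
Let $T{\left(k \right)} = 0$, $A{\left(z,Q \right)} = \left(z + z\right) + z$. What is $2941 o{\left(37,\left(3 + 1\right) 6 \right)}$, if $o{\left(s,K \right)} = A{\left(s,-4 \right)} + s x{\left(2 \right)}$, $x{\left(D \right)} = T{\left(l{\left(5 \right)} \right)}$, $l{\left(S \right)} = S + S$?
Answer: $326451$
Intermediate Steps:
$l{\left(S \right)} = 2 S$
$A{\left(z,Q \right)} = 3 z$ ($A{\left(z,Q \right)} = 2 z + z = 3 z$)
$x{\left(D \right)} = 0$
$o{\left(s,K \right)} = 3 s$ ($o{\left(s,K \right)} = 3 s + s 0 = 3 s + 0 = 3 s$)
$2941 o{\left(37,\left(3 + 1\right) 6 \right)} = 2941 \cdot 3 \cdot 37 = 2941 \cdot 111 = 326451$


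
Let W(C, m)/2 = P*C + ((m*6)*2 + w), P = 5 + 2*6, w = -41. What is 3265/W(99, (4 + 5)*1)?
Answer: 653/700 ≈ 0.93286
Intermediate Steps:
P = 17 (P = 5 + 12 = 17)
W(C, m) = -82 + 24*m + 34*C (W(C, m) = 2*(17*C + ((m*6)*2 - 41)) = 2*(17*C + ((6*m)*2 - 41)) = 2*(17*C + (12*m - 41)) = 2*(17*C + (-41 + 12*m)) = 2*(-41 + 12*m + 17*C) = -82 + 24*m + 34*C)
3265/W(99, (4 + 5)*1) = 3265/(-82 + 24*((4 + 5)*1) + 34*99) = 3265/(-82 + 24*(9*1) + 3366) = 3265/(-82 + 24*9 + 3366) = 3265/(-82 + 216 + 3366) = 3265/3500 = 3265*(1/3500) = 653/700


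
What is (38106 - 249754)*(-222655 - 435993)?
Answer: 139401531904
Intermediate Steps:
(38106 - 249754)*(-222655 - 435993) = -211648*(-658648) = 139401531904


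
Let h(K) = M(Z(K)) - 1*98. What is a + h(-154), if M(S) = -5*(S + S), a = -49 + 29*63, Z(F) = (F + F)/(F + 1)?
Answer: 253960/153 ≈ 1659.9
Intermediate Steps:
Z(F) = 2*F/(1 + F) (Z(F) = (2*F)/(1 + F) = 2*F/(1 + F))
a = 1778 (a = -49 + 1827 = 1778)
M(S) = -10*S
h(K) = -98 - 20*K/(1 + K) (h(K) = -20*K/(1 + K) - 1*98 = -20*K/(1 + K) - 98 = -98 - 20*K/(1 + K))
a + h(-154) = 1778 + 2*(-49 - 59*(-154))/(1 - 154) = 1778 + 2*(-49 + 9086)/(-153) = 1778 + 2*(-1/153)*9037 = 1778 - 18074/153 = 253960/153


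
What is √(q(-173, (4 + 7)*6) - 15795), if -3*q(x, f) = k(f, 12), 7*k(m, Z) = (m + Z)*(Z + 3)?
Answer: I*√776685/7 ≈ 125.9*I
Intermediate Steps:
k(m, Z) = (3 + Z)*(Z + m)/7 (k(m, Z) = ((m + Z)*(Z + 3))/7 = ((Z + m)*(3 + Z))/7 = ((3 + Z)*(Z + m))/7 = (3 + Z)*(Z + m)/7)
q(x, f) = -60/7 - 5*f/7 (q(x, f) = -((⅐)*12² + (3/7)*12 + 3*f/7 + (⅐)*12*f)/3 = -((⅐)*144 + 36/7 + 3*f/7 + 12*f/7)/3 = -(144/7 + 36/7 + 3*f/7 + 12*f/7)/3 = -(180/7 + 15*f/7)/3 = -60/7 - 5*f/7)
√(q(-173, (4 + 7)*6) - 15795) = √((-60/7 - 5*(4 + 7)*6/7) - 15795) = √((-60/7 - 55*6/7) - 15795) = √((-60/7 - 5/7*66) - 15795) = √((-60/7 - 330/7) - 15795) = √(-390/7 - 15795) = √(-110955/7) = I*√776685/7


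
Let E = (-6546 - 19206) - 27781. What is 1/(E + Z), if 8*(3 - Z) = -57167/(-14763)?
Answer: -118104/6322164287 ≈ -1.8681e-5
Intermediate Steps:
E = -53533 (E = -25752 - 27781 = -53533)
Z = 297145/118104 (Z = 3 - (-57167)/(8*(-14763)) = 3 - (-57167)*(-1)/(8*14763) = 3 - 1/8*57167/14763 = 3 - 57167/118104 = 297145/118104 ≈ 2.5160)
1/(E + Z) = 1/(-53533 + 297145/118104) = 1/(-6322164287/118104) = -118104/6322164287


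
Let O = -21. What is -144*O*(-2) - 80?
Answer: -6128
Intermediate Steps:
-144*O*(-2) - 80 = -(-3024)*(-2) - 80 = -144*42 - 80 = -6048 - 80 = -6128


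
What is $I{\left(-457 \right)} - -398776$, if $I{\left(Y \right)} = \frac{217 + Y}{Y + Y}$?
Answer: $\frac{182240752}{457} \approx 3.9878 \cdot 10^{5}$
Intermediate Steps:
$I{\left(Y \right)} = \frac{217 + Y}{2 Y}$
$I{\left(-457 \right)} - -398776 = \frac{217 - 457}{2 \left(-457\right)} - -398776 = \frac{1}{2} \left(- \frac{1}{457}\right) \left(-240\right) + 398776 = \frac{120}{457} + 398776 = \frac{182240752}{457}$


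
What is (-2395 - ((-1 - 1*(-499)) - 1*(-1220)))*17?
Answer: -69921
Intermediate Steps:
(-2395 - ((-1 - 1*(-499)) - 1*(-1220)))*17 = (-2395 - ((-1 + 499) + 1220))*17 = (-2395 - (498 + 1220))*17 = (-2395 - 1*1718)*17 = (-2395 - 1718)*17 = -4113*17 = -69921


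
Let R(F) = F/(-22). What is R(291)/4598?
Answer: -291/101156 ≈ -0.0028767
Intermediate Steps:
R(F) = -F/22 (R(F) = F*(-1/22) = -F/22)
R(291)/4598 = -1/22*291/4598 = -291/22*1/4598 = -291/101156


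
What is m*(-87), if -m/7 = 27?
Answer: 16443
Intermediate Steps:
m = -189 (m = -7*27 = -189)
m*(-87) = -189*(-87) = 16443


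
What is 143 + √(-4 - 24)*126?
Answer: 143 + 252*I*√7 ≈ 143.0 + 666.73*I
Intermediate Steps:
143 + √(-4 - 24)*126 = 143 + √(-28)*126 = 143 + (2*I*√7)*126 = 143 + 252*I*√7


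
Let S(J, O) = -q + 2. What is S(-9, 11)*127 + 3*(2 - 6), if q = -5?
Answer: 877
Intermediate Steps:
S(J, O) = 7 (S(J, O) = -1*(-5) + 2 = 5 + 2 = 7)
S(-9, 11)*127 + 3*(2 - 6) = 7*127 + 3*(2 - 6) = 889 + 3*(-4) = 889 - 12 = 877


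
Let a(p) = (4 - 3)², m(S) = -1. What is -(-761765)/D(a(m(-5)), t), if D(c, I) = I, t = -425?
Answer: -152353/85 ≈ -1792.4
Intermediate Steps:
a(p) = 1 (a(p) = 1² = 1)
-(-761765)/D(a(m(-5)), t) = -(-761765)/(-425) = -(-761765)*(-1)/425 = -1*152353/85 = -152353/85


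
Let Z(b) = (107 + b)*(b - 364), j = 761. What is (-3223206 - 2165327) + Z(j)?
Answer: -5043937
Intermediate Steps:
Z(b) = (-364 + b)*(107 + b) (Z(b) = (107 + b)*(-364 + b) = (-364 + b)*(107 + b))
(-3223206 - 2165327) + Z(j) = (-3223206 - 2165327) + (-38948 + 761² - 257*761) = -5388533 + (-38948 + 579121 - 195577) = -5388533 + 344596 = -5043937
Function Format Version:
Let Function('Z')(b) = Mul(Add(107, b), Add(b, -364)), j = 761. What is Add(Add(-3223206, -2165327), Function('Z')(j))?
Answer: -5043937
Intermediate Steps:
Function('Z')(b) = Mul(Add(-364, b), Add(107, b)) (Function('Z')(b) = Mul(Add(107, b), Add(-364, b)) = Mul(Add(-364, b), Add(107, b)))
Add(Add(-3223206, -2165327), Function('Z')(j)) = Add(Add(-3223206, -2165327), Add(-38948, Pow(761, 2), Mul(-257, 761))) = Add(-5388533, Add(-38948, 579121, -195577)) = Add(-5388533, 344596) = -5043937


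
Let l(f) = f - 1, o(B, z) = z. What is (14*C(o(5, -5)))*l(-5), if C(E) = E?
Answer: 420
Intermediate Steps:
l(f) = -1 + f
(14*C(o(5, -5)))*l(-5) = (14*(-5))*(-1 - 5) = -70*(-6) = 420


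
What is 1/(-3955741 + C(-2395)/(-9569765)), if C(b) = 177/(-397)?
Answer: -3799196705/15028638173033228 ≈ -2.5280e-7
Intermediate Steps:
C(b) = -177/397 (C(b) = 177*(-1/397) = -177/397)
1/(-3955741 + C(-2395)/(-9569765)) = 1/(-3955741 - 177/397/(-9569765)) = 1/(-3955741 - 177/397*(-1/9569765)) = 1/(-3955741 + 177/3799196705) = 1/(-15028638173033228/3799196705) = -3799196705/15028638173033228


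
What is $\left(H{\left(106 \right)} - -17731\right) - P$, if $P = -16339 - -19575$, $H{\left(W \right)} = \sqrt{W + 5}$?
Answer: $14495 + \sqrt{111} \approx 14506.0$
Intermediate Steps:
$H{\left(W \right)} = \sqrt{5 + W}$
$P = 3236$ ($P = -16339 + 19575 = 3236$)
$\left(H{\left(106 \right)} - -17731\right) - P = \left(\sqrt{5 + 106} - -17731\right) - 3236 = \left(\sqrt{111} + 17731\right) - 3236 = \left(17731 + \sqrt{111}\right) - 3236 = 14495 + \sqrt{111}$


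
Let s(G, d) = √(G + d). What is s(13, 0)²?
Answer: 13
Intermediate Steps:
s(13, 0)² = (√(13 + 0))² = (√13)² = 13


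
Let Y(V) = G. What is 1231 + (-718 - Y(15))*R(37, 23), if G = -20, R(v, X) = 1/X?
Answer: 27615/23 ≈ 1200.7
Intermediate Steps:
Y(V) = -20
1231 + (-718 - Y(15))*R(37, 23) = 1231 + (-718 - 1*(-20))/23 = 1231 + (-718 + 20)*(1/23) = 1231 - 698*1/23 = 1231 - 698/23 = 27615/23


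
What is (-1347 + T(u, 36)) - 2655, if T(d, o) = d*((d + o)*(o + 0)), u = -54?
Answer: 30990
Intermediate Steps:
T(d, o) = d*o*(d + o) (T(d, o) = d*((d + o)*o) = d*(o*(d + o)) = d*o*(d + o))
(-1347 + T(u, 36)) - 2655 = (-1347 - 54*36*(-54 + 36)) - 2655 = (-1347 - 54*36*(-18)) - 2655 = (-1347 + 34992) - 2655 = 33645 - 2655 = 30990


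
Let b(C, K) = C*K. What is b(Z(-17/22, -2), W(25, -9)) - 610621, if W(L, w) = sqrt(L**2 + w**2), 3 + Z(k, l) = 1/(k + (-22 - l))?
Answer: -610621 - 1393*sqrt(706)/457 ≈ -6.1070e+5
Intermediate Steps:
Z(k, l) = -3 + 1/(-22 + k - l) (Z(k, l) = -3 + 1/(k + (-22 - l)) = -3 + 1/(-22 + k - l))
b(Z(-17/22, -2), W(25, -9)) - 610621 = ((-67 - 3*(-2) + 3*(-17/22))/(22 - 2 - (-17)/22))*sqrt(25**2 + (-9)**2) - 610621 = ((-67 + 6 + 3*(-17*1/22))/(22 - 2 - (-17)/22))*sqrt(625 + 81) - 610621 = ((-67 + 6 + 3*(-17/22))/(22 - 2 - 1*(-17/22)))*sqrt(706) - 610621 = ((-67 + 6 - 51/22)/(22 - 2 + 17/22))*sqrt(706) - 610621 = (-1393/22/(457/22))*sqrt(706) - 610621 = ((22/457)*(-1393/22))*sqrt(706) - 610621 = -1393*sqrt(706)/457 - 610621 = -610621 - 1393*sqrt(706)/457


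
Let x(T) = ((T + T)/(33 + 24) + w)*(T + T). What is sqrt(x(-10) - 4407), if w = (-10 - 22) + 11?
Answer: I*sqrt(12930963)/57 ≈ 63.087*I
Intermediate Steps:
w = -21 (w = -32 + 11 = -21)
x(T) = 2*T*(-21 + 2*T/57) (x(T) = ((T + T)/(33 + 24) - 21)*(T + T) = ((2*T)/57 - 21)*(2*T) = ((2*T)*(1/57) - 21)*(2*T) = (2*T/57 - 21)*(2*T) = (-21 + 2*T/57)*(2*T) = 2*T*(-21 + 2*T/57))
sqrt(x(-10) - 4407) = sqrt((2/57)*(-10)*(-1197 + 2*(-10)) - 4407) = sqrt((2/57)*(-10)*(-1197 - 20) - 4407) = sqrt((2/57)*(-10)*(-1217) - 4407) = sqrt(24340/57 - 4407) = sqrt(-226859/57) = I*sqrt(12930963)/57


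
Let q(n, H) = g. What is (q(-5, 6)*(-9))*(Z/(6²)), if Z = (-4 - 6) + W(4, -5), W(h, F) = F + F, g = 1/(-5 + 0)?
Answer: -1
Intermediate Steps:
g = -⅕ (g = 1/(-5) = -⅕ ≈ -0.20000)
W(h, F) = 2*F
q(n, H) = -⅕
Z = -20 (Z = (-4 - 6) + 2*(-5) = -10 - 10 = -20)
(q(-5, 6)*(-9))*(Z/(6²)) = (-⅕*(-9))*(-20/(6²)) = 9*(-20/36)/5 = 9*(-20*1/36)/5 = (9/5)*(-5/9) = -1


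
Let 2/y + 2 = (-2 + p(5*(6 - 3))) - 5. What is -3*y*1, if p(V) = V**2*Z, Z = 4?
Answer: -2/297 ≈ -0.0067340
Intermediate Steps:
p(V) = 4*V**2 (p(V) = V**2*4 = 4*V**2)
y = 2/891 (y = 2/(-2 + ((-2 + 4*(5*(6 - 3))**2) - 5)) = 2/(-2 + ((-2 + 4*(5*3)**2) - 5)) = 2/(-2 + ((-2 + 4*15**2) - 5)) = 2/(-2 + ((-2 + 4*225) - 5)) = 2/(-2 + ((-2 + 900) - 5)) = 2/(-2 + (898 - 5)) = 2/(-2 + 893) = 2/891 ≈ 0.0022447)
-3*y*1 = -3*2/891*1 = -2/297*1 = -2/297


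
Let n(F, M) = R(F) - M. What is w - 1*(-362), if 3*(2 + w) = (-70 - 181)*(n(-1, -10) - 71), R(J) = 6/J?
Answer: 17897/3 ≈ 5965.7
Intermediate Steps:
n(F, M) = -M + 6/F (n(F, M) = 6/F - M = -M + 6/F)
w = 16811/3 (w = -2 + ((-70 - 181)*((-1*(-10) + 6/(-1)) - 71))/3 = -2 + (-251*((10 + 6*(-1)) - 71))/3 = -2 + (-251*((10 - 6) - 71))/3 = -2 + (-251*(4 - 71))/3 = -2 + (-251*(-67))/3 = -2 + (⅓)*16817 = -2 + 16817/3 = 16811/3 ≈ 5603.7)
w - 1*(-362) = 16811/3 - 1*(-362) = 16811/3 + 362 = 17897/3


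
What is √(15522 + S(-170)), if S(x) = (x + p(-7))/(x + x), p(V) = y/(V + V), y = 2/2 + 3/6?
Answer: √87925650785/2380 ≈ 124.59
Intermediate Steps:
y = 3/2 (y = 2*(½) + 3*(⅙) = 1 + ½ = 3/2 ≈ 1.5000)
p(V) = 3/(4*V) (p(V) = 3/(2*(V + V)) = 3/(2*((2*V))) = 3*(1/(2*V))/2 = 3/(4*V))
S(x) = (-3/28 + x)/(2*x) (S(x) = (x + (¾)/(-7))/(x + x) = (x + (¾)*(-⅐))/((2*x)) = (x - 3/28)*(1/(2*x)) = (-3/28 + x)*(1/(2*x)) = (-3/28 + x)/(2*x))
√(15522 + S(-170)) = √(15522 + (1/56)*(-3 + 28*(-170))/(-170)) = √(15522 + (1/56)*(-1/170)*(-3 - 4760)) = √(15522 + (1/56)*(-1/170)*(-4763)) = √(15522 + 4763/9520) = √(147774203/9520) = √87925650785/2380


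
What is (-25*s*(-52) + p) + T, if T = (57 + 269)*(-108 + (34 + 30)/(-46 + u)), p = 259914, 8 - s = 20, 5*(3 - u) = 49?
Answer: 6887458/33 ≈ 2.0871e+5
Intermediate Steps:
u = -34/5 (u = 3 - 1/5*49 = 3 - 49/5 = -34/5 ≈ -6.8000)
s = -12 (s = 8 - 1*20 = 8 - 20 = -12)
T = -1174904/33 (T = (57 + 269)*(-108 + (34 + 30)/(-46 - 34/5)) = 326*(-108 + 64/(-264/5)) = 326*(-108 + 64*(-5/264)) = 326*(-108 - 40/33) = 326*(-3604/33) = -1174904/33 ≈ -35603.)
(-25*s*(-52) + p) + T = (-25*(-12)*(-52) + 259914) - 1174904/33 = (300*(-52) + 259914) - 1174904/33 = (-15600 + 259914) - 1174904/33 = 244314 - 1174904/33 = 6887458/33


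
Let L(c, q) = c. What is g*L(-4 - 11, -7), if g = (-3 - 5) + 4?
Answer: 60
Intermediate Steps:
g = -4 (g = -8 + 4 = -4)
g*L(-4 - 11, -7) = -4*(-4 - 11) = -4*(-15) = 60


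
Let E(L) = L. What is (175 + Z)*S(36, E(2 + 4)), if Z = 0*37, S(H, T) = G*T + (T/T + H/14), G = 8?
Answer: 9025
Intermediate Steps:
S(H, T) = 1 + 8*T + H/14 (S(H, T) = 8*T + (T/T + H/14) = 8*T + (1 + H*(1/14)) = 8*T + (1 + H/14) = 1 + 8*T + H/14)
Z = 0
(175 + Z)*S(36, E(2 + 4)) = (175 + 0)*(1 + 8*(2 + 4) + (1/14)*36) = 175*(1 + 8*6 + 18/7) = 175*(1 + 48 + 18/7) = 175*(361/7) = 9025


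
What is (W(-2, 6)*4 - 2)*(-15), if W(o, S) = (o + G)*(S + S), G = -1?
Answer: 2190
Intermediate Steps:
W(o, S) = 2*S*(-1 + o) (W(o, S) = (o - 1)*(S + S) = (-1 + o)*(2*S) = 2*S*(-1 + o))
(W(-2, 6)*4 - 2)*(-15) = ((2*6*(-1 - 2))*4 - 2)*(-15) = ((2*6*(-3))*4 - 2)*(-15) = (-36*4 - 2)*(-15) = (-144 - 2)*(-15) = -146*(-15) = 2190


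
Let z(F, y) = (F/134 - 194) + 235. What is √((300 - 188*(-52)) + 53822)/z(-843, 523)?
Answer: 134*√63898/4651 ≈ 7.2829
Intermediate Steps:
z(F, y) = 41 + F/134 (z(F, y) = (F*(1/134) - 194) + 235 = (F/134 - 194) + 235 = (-194 + F/134) + 235 = 41 + F/134)
√((300 - 188*(-52)) + 53822)/z(-843, 523) = √((300 - 188*(-52)) + 53822)/(41 + (1/134)*(-843)) = √((300 + 9776) + 53822)/(41 - 843/134) = √(10076 + 53822)/(4651/134) = √63898*(134/4651) = 134*√63898/4651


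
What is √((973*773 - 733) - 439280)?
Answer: 2*√78029 ≈ 558.67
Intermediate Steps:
√((973*773 - 733) - 439280) = √((752129 - 733) - 439280) = √(751396 - 439280) = √312116 = 2*√78029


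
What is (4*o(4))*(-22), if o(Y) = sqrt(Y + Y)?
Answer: -176*sqrt(2) ≈ -248.90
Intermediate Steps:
o(Y) = sqrt(2)*sqrt(Y) (o(Y) = sqrt(2*Y) = sqrt(2)*sqrt(Y))
(4*o(4))*(-22) = (4*(sqrt(2)*sqrt(4)))*(-22) = (4*(sqrt(2)*2))*(-22) = (4*(2*sqrt(2)))*(-22) = (8*sqrt(2))*(-22) = -176*sqrt(2)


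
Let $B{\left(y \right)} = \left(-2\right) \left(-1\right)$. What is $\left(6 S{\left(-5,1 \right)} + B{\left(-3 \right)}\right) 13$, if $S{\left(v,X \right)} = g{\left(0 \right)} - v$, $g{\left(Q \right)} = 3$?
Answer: $650$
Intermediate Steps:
$B{\left(y \right)} = 2$
$S{\left(v,X \right)} = 3 - v$
$\left(6 S{\left(-5,1 \right)} + B{\left(-3 \right)}\right) 13 = \left(6 \left(3 - -5\right) + 2\right) 13 = \left(6 \left(3 + 5\right) + 2\right) 13 = \left(6 \cdot 8 + 2\right) 13 = \left(48 + 2\right) 13 = 50 \cdot 13 = 650$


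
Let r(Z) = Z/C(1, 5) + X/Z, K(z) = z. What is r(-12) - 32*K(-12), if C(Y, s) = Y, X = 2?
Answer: 2231/6 ≈ 371.83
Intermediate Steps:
r(Z) = Z + 2/Z (r(Z) = Z/1 + 2/Z = Z*1 + 2/Z = Z + 2/Z)
r(-12) - 32*K(-12) = (-12 + 2/(-12)) - 32*(-12) = (-12 + 2*(-1/12)) + 384 = (-12 - ⅙) + 384 = -73/6 + 384 = 2231/6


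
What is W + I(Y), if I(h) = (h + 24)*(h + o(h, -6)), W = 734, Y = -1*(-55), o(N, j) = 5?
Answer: 5474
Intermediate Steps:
Y = 55
I(h) = (5 + h)*(24 + h) (I(h) = (h + 24)*(h + 5) = (24 + h)*(5 + h) = (5 + h)*(24 + h))
W + I(Y) = 734 + (120 + 55**2 + 29*55) = 734 + (120 + 3025 + 1595) = 734 + 4740 = 5474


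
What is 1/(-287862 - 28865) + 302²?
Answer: 28886769307/316727 ≈ 91204.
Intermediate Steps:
1/(-287862 - 28865) + 302² = 1/(-316727) + 91204 = -1/316727 + 91204 = 28886769307/316727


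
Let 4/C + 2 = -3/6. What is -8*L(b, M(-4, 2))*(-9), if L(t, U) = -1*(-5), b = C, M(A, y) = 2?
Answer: 360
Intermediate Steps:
C = -8/5 (C = 4/(-2 - 3/6) = 4/(-2 - 3*1/6) = 4/(-2 - 1/2) = 4/(-5/2) = 4*(-2/5) = -8/5 ≈ -1.6000)
b = -8/5 ≈ -1.6000
L(t, U) = 5
-8*L(b, M(-4, 2))*(-9) = -8*5*(-9) = -40*(-9) = 360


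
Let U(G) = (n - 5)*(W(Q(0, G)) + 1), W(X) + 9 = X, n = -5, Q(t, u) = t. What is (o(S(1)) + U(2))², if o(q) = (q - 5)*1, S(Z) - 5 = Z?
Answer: 6561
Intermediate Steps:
W(X) = -9 + X
S(Z) = 5 + Z
U(G) = 80 (U(G) = (-5 - 5)*((-9 + 0) + 1) = -10*(-9 + 1) = -10*(-8) = 80)
o(q) = -5 + q (o(q) = (-5 + q)*1 = -5 + q)
(o(S(1)) + U(2))² = ((-5 + (5 + 1)) + 80)² = ((-5 + 6) + 80)² = (1 + 80)² = 81² = 6561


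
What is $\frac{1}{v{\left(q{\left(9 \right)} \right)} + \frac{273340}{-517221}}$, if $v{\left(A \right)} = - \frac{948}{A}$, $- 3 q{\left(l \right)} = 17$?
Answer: $\frac{8792757}{1466329744} \approx 0.0059964$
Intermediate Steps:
$q{\left(l \right)} = - \frac{17}{3}$ ($q{\left(l \right)} = \left(- \frac{1}{3}\right) 17 = - \frac{17}{3}$)
$\frac{1}{v{\left(q{\left(9 \right)} \right)} + \frac{273340}{-517221}} = \frac{1}{- \frac{948}{- \frac{17}{3}} + \frac{273340}{-517221}} = \frac{1}{\left(-948\right) \left(- \frac{3}{17}\right) + 273340 \left(- \frac{1}{517221}\right)} = \frac{1}{\frac{2844}{17} - \frac{273340}{517221}} = \frac{1}{\frac{1466329744}{8792757}} = \frac{8792757}{1466329744}$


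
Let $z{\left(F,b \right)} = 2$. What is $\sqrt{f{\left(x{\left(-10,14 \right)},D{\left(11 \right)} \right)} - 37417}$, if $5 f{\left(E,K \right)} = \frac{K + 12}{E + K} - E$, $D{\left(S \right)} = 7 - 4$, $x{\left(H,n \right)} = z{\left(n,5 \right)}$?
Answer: $\frac{2 i \sqrt{233855}}{5} \approx 193.43 i$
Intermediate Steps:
$x{\left(H,n \right)} = 2$
$D{\left(S \right)} = 3$
$f{\left(E,K \right)} = - \frac{E}{5} + \frac{12 + K}{5 \left(E + K\right)}$ ($f{\left(E,K \right)} = \frac{\frac{K + 12}{E + K} - E}{5} = \frac{\frac{12 + K}{E + K} - E}{5} = \frac{- E + \frac{12 + K}{E + K}}{5} = - \frac{E}{5} + \frac{12 + K}{5 \left(E + K\right)}$)
$\sqrt{f{\left(x{\left(-10,14 \right)},D{\left(11 \right)} \right)} - 37417} = \sqrt{\frac{12 + 3 - 2^{2} - 2 \cdot 3}{5 \left(2 + 3\right)} - 37417} = \sqrt{\frac{12 + 3 - 4 - 6}{5 \cdot 5} - 37417} = \sqrt{\frac{1}{5} \cdot \frac{1}{5} \left(12 + 3 - 4 - 6\right) - 37417} = \sqrt{\frac{1}{5} \cdot \frac{1}{5} \cdot 5 - 37417} = \sqrt{\frac{1}{5} - 37417} = \sqrt{- \frac{187084}{5}} = \frac{2 i \sqrt{233855}}{5}$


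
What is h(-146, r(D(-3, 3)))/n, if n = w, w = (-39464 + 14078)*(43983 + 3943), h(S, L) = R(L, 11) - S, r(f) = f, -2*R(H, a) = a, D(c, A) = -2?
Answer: -281/2433298872 ≈ -1.1548e-7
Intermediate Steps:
R(H, a) = -a/2
h(S, L) = -11/2 - S (h(S, L) = -½*11 - S = -11/2 - S)
w = -1216649436 (w = -25386*47926 = -1216649436)
n = -1216649436
h(-146, r(D(-3, 3)))/n = (-11/2 - 1*(-146))/(-1216649436) = (-11/2 + 146)*(-1/1216649436) = (281/2)*(-1/1216649436) = -281/2433298872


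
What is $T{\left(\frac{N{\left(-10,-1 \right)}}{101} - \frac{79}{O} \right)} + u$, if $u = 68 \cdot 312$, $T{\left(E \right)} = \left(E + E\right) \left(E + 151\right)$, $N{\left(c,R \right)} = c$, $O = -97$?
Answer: $\frac{2057173068552}{95981209} \approx 21433.0$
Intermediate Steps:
$T{\left(E \right)} = 2 E \left(151 + E\right)$
$u = 21216$
$T{\left(\frac{N{\left(-10,-1 \right)}}{101} - \frac{79}{O} \right)} + u = 2 \left(- \frac{10}{101} - \frac{79}{-97}\right) \left(151 - \left(- \frac{79}{97} + \frac{10}{101}\right)\right) + 21216 = 2 \left(\left(-10\right) \frac{1}{101} - - \frac{79}{97}\right) \left(151 - - \frac{7009}{9797}\right) + 21216 = 2 \left(- \frac{10}{101} + \frac{79}{97}\right) \left(151 + \left(- \frac{10}{101} + \frac{79}{97}\right)\right) + 21216 = 2 \cdot \frac{7009}{9797} \left(151 + \frac{7009}{9797}\right) + 21216 = 2 \cdot \frac{7009}{9797} \cdot \frac{1486356}{9797} + 21216 = \frac{20835738408}{95981209} + 21216 = \frac{2057173068552}{95981209}$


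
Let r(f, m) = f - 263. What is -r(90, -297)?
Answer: 173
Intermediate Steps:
r(f, m) = -263 + f
-r(90, -297) = -(-263 + 90) = -1*(-173) = 173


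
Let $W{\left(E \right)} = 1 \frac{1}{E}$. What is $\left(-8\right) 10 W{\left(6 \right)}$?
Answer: $- \frac{40}{3} \approx -13.333$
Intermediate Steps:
$W{\left(E \right)} = \frac{1}{E}$
$\left(-8\right) 10 W{\left(6 \right)} = \frac{\left(-8\right) 10}{6} = \left(-80\right) \frac{1}{6} = - \frac{40}{3}$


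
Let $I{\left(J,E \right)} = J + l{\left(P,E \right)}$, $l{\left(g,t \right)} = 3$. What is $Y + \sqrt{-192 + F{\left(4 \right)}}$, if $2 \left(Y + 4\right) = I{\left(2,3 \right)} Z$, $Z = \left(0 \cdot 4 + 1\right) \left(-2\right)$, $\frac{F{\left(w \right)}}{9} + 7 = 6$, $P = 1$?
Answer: $-9 + i \sqrt{201} \approx -9.0 + 14.177 i$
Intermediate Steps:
$F{\left(w \right)} = -9$ ($F{\left(w \right)} = -63 + 9 \cdot 6 = -63 + 54 = -9$)
$I{\left(J,E \right)} = 3 + J$ ($I{\left(J,E \right)} = J + 3 = 3 + J$)
$Z = -2$ ($Z = \left(0 + 1\right) \left(-2\right) = 1 \left(-2\right) = -2$)
$Y = -9$ ($Y = -4 + \frac{\left(3 + 2\right) \left(-2\right)}{2} = -4 + \frac{5 \left(-2\right)}{2} = -4 + \frac{1}{2} \left(-10\right) = -4 - 5 = -9$)
$Y + \sqrt{-192 + F{\left(4 \right)}} = -9 + \sqrt{-192 - 9} = -9 + \sqrt{-201} = -9 + i \sqrt{201}$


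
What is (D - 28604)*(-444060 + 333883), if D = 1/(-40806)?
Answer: 128600227774025/40806 ≈ 3.1515e+9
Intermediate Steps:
D = -1/40806 ≈ -2.4506e-5
(D - 28604)*(-444060 + 333883) = (-1/40806 - 28604)*(-444060 + 333883) = -1167214825/40806*(-110177) = 128600227774025/40806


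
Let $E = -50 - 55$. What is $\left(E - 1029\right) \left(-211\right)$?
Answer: $239274$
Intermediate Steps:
$E = -105$
$\left(E - 1029\right) \left(-211\right) = \left(-105 - 1029\right) \left(-211\right) = \left(-1134\right) \left(-211\right) = 239274$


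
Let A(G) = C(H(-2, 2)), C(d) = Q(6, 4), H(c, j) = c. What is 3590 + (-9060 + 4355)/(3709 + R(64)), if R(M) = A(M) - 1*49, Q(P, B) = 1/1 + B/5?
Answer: 65705785/18309 ≈ 3588.7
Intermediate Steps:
Q(P, B) = 1 + B/5 (Q(P, B) = 1*1 + B*(⅕) = 1 + B/5)
C(d) = 9/5 (C(d) = 1 + (⅕)*4 = 1 + ⅘ = 9/5)
A(G) = 9/5
R(M) = -236/5 (R(M) = 9/5 - 1*49 = 9/5 - 49 = -236/5)
3590 + (-9060 + 4355)/(3709 + R(64)) = 3590 + (-9060 + 4355)/(3709 - 236/5) = 3590 - 4705/18309/5 = 3590 - 4705*5/18309 = 3590 - 23525/18309 = 65705785/18309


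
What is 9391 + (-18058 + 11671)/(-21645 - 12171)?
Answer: 105857481/11272 ≈ 9391.2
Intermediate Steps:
9391 + (-18058 + 11671)/(-21645 - 12171) = 9391 - 6387/(-33816) = 9391 - 6387*(-1/33816) = 9391 + 2129/11272 = 105857481/11272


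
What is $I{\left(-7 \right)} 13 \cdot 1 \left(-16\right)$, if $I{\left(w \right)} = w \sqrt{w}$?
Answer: $1456 i \sqrt{7} \approx 3852.2 i$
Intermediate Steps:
$I{\left(w \right)} = w^{\frac{3}{2}}$
$I{\left(-7 \right)} 13 \cdot 1 \left(-16\right) = \left(-7\right)^{\frac{3}{2}} \cdot 13 \cdot 1 \left(-16\right) = - 7 i \sqrt{7} \cdot 13 \left(-16\right) = - 91 i \sqrt{7} \left(-16\right) = 1456 i \sqrt{7}$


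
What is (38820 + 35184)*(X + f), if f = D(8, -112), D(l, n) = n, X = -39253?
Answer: -2913167460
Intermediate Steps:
f = -112
(38820 + 35184)*(X + f) = (38820 + 35184)*(-39253 - 112) = 74004*(-39365) = -2913167460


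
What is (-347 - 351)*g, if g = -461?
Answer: 321778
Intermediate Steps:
(-347 - 351)*g = (-347 - 351)*(-461) = -698*(-461) = 321778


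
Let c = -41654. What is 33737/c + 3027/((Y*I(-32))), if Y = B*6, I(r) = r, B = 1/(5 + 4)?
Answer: -190209571/1332928 ≈ -142.70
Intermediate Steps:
B = ⅑ (B = 1/9 = ⅑ ≈ 0.11111)
Y = ⅔ (Y = (⅑)*6 = ⅔ ≈ 0.66667)
33737/c + 3027/((Y*I(-32))) = 33737/(-41654) + 3027/(((⅔)*(-32))) = 33737*(-1/41654) + 3027/(-64/3) = -33737/41654 + 3027*(-3/64) = -33737/41654 - 9081/64 = -190209571/1332928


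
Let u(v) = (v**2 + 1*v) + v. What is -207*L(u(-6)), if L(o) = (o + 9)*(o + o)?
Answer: -327888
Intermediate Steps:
u(v) = v**2 + 2*v (u(v) = (v**2 + v) + v = (v + v**2) + v = v**2 + 2*v)
L(o) = 2*o*(9 + o) (L(o) = (9 + o)*(2*o) = 2*o*(9 + o))
-207*L(u(-6)) = -414*(-6*(2 - 6))*(9 - 6*(2 - 6)) = -414*(-6*(-4))*(9 - 6*(-4)) = -414*24*(9 + 24) = -414*24*33 = -207*1584 = -327888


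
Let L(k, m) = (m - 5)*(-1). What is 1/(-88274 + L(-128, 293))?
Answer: -1/88562 ≈ -1.1292e-5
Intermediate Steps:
L(k, m) = 5 - m (L(k, m) = (-5 + m)*(-1) = 5 - m)
1/(-88274 + L(-128, 293)) = 1/(-88274 + (5 - 1*293)) = 1/(-88274 + (5 - 293)) = 1/(-88274 - 288) = 1/(-88562) = -1/88562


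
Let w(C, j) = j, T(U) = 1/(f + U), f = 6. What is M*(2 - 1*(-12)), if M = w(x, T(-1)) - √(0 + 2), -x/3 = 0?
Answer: 14/5 - 14*√2 ≈ -16.999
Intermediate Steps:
x = 0 (x = -3*0 = 0)
T(U) = 1/(6 + U)
M = ⅕ - √2 (M = 1/(6 - 1) - √(0 + 2) = 1/5 - √2 = ⅕ - √2 ≈ -1.2142)
M*(2 - 1*(-12)) = (⅕ - √2)*(2 - 1*(-12)) = (⅕ - √2)*(2 + 12) = (⅕ - √2)*14 = 14/5 - 14*√2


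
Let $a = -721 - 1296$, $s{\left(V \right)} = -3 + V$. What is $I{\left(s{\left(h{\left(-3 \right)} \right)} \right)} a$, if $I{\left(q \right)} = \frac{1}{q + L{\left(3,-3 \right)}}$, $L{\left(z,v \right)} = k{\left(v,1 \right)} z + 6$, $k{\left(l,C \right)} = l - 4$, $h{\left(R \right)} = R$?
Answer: $\frac{2017}{21} \approx 96.048$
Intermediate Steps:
$k{\left(l,C \right)} = -4 + l$
$a = -2017$ ($a = -721 - 1296 = -2017$)
$L{\left(z,v \right)} = 6 + z \left(-4 + v\right)$ ($L{\left(z,v \right)} = \left(-4 + v\right) z + 6 = z \left(-4 + v\right) + 6 = 6 + z \left(-4 + v\right)$)
$I{\left(q \right)} = \frac{1}{-15 + q}$ ($I{\left(q \right)} = \frac{1}{q + \left(6 + 3 \left(-4 - 3\right)\right)} = \frac{1}{q + \left(6 + 3 \left(-7\right)\right)} = \frac{1}{q + \left(6 - 21\right)} = \frac{1}{q - 15} = \frac{1}{-15 + q}$)
$I{\left(s{\left(h{\left(-3 \right)} \right)} \right)} a = \frac{1}{-15 - 6} \left(-2017\right) = \frac{1}{-21} \left(-2017\right) = \left(- \frac{1}{21}\right) \left(-2017\right) = \frac{2017}{21}$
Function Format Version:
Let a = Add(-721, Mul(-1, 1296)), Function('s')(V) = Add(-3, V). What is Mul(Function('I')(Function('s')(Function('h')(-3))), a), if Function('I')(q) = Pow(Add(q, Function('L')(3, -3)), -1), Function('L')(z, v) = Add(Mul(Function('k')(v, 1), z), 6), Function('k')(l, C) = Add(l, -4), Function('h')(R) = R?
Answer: Rational(2017, 21) ≈ 96.048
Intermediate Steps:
Function('k')(l, C) = Add(-4, l)
a = -2017 (a = Add(-721, -1296) = -2017)
Function('L')(z, v) = Add(6, Mul(z, Add(-4, v))) (Function('L')(z, v) = Add(Mul(Add(-4, v), z), 6) = Add(Mul(z, Add(-4, v)), 6) = Add(6, Mul(z, Add(-4, v))))
Function('I')(q) = Pow(Add(-15, q), -1) (Function('I')(q) = Pow(Add(q, Add(6, Mul(3, Add(-4, -3)))), -1) = Pow(Add(q, Add(6, Mul(3, -7))), -1) = Pow(Add(q, Add(6, -21)), -1) = Pow(Add(q, -15), -1) = Pow(Add(-15, q), -1))
Mul(Function('I')(Function('s')(Function('h')(-3))), a) = Mul(Pow(Add(-15, Add(-3, -3)), -1), -2017) = Mul(Pow(Add(-15, -6), -1), -2017) = Mul(Pow(-21, -1), -2017) = Mul(Rational(-1, 21), -2017) = Rational(2017, 21)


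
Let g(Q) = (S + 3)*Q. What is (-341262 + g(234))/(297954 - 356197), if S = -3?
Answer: 341262/58243 ≈ 5.8593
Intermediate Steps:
g(Q) = 0 (g(Q) = (-3 + 3)*Q = 0*Q = 0)
(-341262 + g(234))/(297954 - 356197) = (-341262 + 0)/(297954 - 356197) = -341262/(-58243) = -341262*(-1/58243) = 341262/58243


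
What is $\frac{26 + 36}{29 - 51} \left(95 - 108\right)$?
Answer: $\frac{403}{11} \approx 36.636$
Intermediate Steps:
$\frac{26 + 36}{29 - 51} \left(95 - 108\right) = \frac{62}{-22} \left(-13\right) = 62 \left(- \frac{1}{22}\right) \left(-13\right) = \left(- \frac{31}{11}\right) \left(-13\right) = \frac{403}{11}$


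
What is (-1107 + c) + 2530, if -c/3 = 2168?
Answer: -5081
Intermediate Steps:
c = -6504 (c = -3*2168 = -6504)
(-1107 + c) + 2530 = (-1107 - 6504) + 2530 = -7611 + 2530 = -5081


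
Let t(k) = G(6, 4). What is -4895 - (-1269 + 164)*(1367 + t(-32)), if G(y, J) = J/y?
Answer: 4519130/3 ≈ 1.5064e+6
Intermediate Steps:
t(k) = 2/3 (t(k) = 4/6 = 4*(1/6) = 2/3)
-4895 - (-1269 + 164)*(1367 + t(-32)) = -4895 - (-1269 + 164)*(1367 + 2/3) = -4895 - (-1105)*4103/3 = -4895 - 1*(-4533815/3) = -4895 + 4533815/3 = 4519130/3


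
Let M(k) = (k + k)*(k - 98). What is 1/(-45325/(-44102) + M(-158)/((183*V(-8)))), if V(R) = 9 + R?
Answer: 8070666/3575969867 ≈ 0.0022569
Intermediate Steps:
M(k) = 2*k*(-98 + k) (M(k) = (2*k)*(-98 + k) = 2*k*(-98 + k))
1/(-45325/(-44102) + M(-158)/((183*V(-8)))) = 1/(-45325/(-44102) + (2*(-158)*(-98 - 158))/((183*(9 - 8)))) = 1/(-45325*(-1/44102) + (2*(-158)*(-256))/((183*1))) = 1/(45325/44102 + 80896/183) = 1/(3575969867/8070666) = 8070666/3575969867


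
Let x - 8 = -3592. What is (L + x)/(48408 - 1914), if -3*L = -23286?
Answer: 2089/23247 ≈ 0.089861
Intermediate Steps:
x = -3584 (x = 8 - 3592 = -3584)
L = 7762 (L = -1/3*(-23286) = 7762)
(L + x)/(48408 - 1914) = (7762 - 3584)/(48408 - 1914) = 4178/46494 = 4178*(1/46494) = 2089/23247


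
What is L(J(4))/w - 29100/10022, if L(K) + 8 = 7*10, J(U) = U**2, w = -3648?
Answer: -26694541/9140064 ≈ -2.9206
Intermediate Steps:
L(K) = 62 (L(K) = -8 + 7*10 = -8 + 70 = 62)
L(J(4))/w - 29100/10022 = 62/(-3648) - 29100/10022 = 62*(-1/3648) - 29100*1/10022 = -31/1824 - 14550/5011 = -26694541/9140064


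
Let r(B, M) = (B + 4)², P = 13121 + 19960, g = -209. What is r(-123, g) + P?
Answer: 47242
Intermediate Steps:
P = 33081
r(B, M) = (4 + B)²
r(-123, g) + P = (4 - 123)² + 33081 = (-119)² + 33081 = 14161 + 33081 = 47242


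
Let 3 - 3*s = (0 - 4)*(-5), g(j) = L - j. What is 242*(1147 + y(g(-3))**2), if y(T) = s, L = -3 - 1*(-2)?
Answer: 2568104/9 ≈ 2.8535e+5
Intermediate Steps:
L = -1 (L = -3 + 2 = -1)
g(j) = -1 - j
s = -17/3 (s = 1 - (0 - 4)*(-5)/3 = 1 - (-4)*(-5)/3 = 1 - 1/3*20 = 1 - 20/3 = -17/3 ≈ -5.6667)
y(T) = -17/3
242*(1147 + y(g(-3))**2) = 242*(1147 + (-17/3)**2) = 242*(1147 + 289/9) = 242*(10612/9) = 2568104/9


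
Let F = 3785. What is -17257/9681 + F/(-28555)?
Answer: -105883244/55288191 ≈ -1.9151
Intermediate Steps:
-17257/9681 + F/(-28555) = -17257/9681 + 3785/(-28555) = -17257*1/9681 + 3785*(-1/28555) = -17257/9681 - 757/5711 = -105883244/55288191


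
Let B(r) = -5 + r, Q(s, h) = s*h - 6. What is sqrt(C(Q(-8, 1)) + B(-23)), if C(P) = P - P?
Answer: 2*I*sqrt(7) ≈ 5.2915*I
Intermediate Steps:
Q(s, h) = -6 + h*s (Q(s, h) = h*s - 6 = -6 + h*s)
C(P) = 0
sqrt(C(Q(-8, 1)) + B(-23)) = sqrt(0 + (-5 - 23)) = sqrt(0 - 28) = sqrt(-28) = 2*I*sqrt(7)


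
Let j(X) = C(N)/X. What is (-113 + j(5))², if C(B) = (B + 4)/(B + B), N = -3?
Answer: 11498881/900 ≈ 12777.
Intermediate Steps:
C(B) = (4 + B)/(2*B) (C(B) = (4 + B)/((2*B)) = (4 + B)*(1/(2*B)) = (4 + B)/(2*B))
j(X) = -1/(6*X) (j(X) = ((½)*(4 - 3)/(-3))/X = ((½)*(-⅓)*1)/X = -1/(6*X))
(-113 + j(5))² = (-113 - ⅙/5)² = (-113 - ⅙*⅕)² = (-113 - 1/30)² = (-3391/30)² = 11498881/900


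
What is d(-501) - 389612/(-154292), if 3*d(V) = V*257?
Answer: -1655417184/38573 ≈ -42917.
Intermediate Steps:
d(V) = 257*V/3 (d(V) = (V*257)/3 = (257*V)/3 = 257*V/3)
d(-501) - 389612/(-154292) = (257/3)*(-501) - 389612/(-154292) = -42919 - 389612*(-1/154292) = -42919 + 97403/38573 = -1655417184/38573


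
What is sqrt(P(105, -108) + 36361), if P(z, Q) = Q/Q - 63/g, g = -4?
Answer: sqrt(145511)/2 ≈ 190.73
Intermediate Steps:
P(z, Q) = 67/4 (P(z, Q) = Q/Q - 63/(-4) = 1 - 63*(-1/4) = 1 + 63/4 = 67/4)
sqrt(P(105, -108) + 36361) = sqrt(67/4 + 36361) = sqrt(145511/4) = sqrt(145511)/2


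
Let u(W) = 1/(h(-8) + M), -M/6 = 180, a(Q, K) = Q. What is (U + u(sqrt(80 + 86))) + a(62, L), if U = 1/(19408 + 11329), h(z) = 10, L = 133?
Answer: 2039062913/32888590 ≈ 61.999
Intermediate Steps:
M = -1080 (M = -6*180 = -1080)
U = 1/30737 ≈ 3.2534e-5
u(W) = -1/1070 (u(W) = 1/(10 - 1080) = 1/(-1070) = -1/1070)
(U + u(sqrt(80 + 86))) + a(62, L) = (1/30737 - 1/1070) + 62 = -29667/32888590 + 62 = 2039062913/32888590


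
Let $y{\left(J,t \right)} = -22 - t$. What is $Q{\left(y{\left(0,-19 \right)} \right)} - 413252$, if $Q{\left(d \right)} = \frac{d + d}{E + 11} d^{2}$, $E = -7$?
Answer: $- \frac{826531}{2} \approx -4.1327 \cdot 10^{5}$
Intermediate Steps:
$Q{\left(d \right)} = \frac{d^{3}}{2}$ ($Q{\left(d \right)} = \frac{d + d}{-7 + 11} d^{2} = \frac{2 d}{4} d^{2} = 2 d \frac{1}{4} d^{2} = \frac{d}{2} d^{2} = \frac{d^{3}}{2}$)
$Q{\left(y{\left(0,-19 \right)} \right)} - 413252 = \frac{\left(-22 - -19\right)^{3}}{2} - 413252 = \frac{\left(-22 + 19\right)^{3}}{2} - 413252 = \frac{\left(-3\right)^{3}}{2} - 413252 = \frac{1}{2} \left(-27\right) - 413252 = - \frac{27}{2} - 413252 = - \frac{826531}{2}$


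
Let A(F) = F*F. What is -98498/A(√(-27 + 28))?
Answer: -98498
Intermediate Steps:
A(F) = F²
-98498/A(√(-27 + 28)) = -98498/(-27 + 28) = -98498/((√1)²) = -98498/(1²) = -98498/1 = -98498*1 = -98498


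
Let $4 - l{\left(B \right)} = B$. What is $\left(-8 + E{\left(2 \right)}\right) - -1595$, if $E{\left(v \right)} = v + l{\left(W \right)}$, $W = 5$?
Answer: $1588$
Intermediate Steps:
$l{\left(B \right)} = 4 - B$
$E{\left(v \right)} = -1 + v$ ($E{\left(v \right)} = v + \left(4 - 5\right) = v - 1 = -1 + v$)
$\left(-8 + E{\left(2 \right)}\right) - -1595 = \left(-8 + \left(-1 + 2\right)\right) - -1595 = \left(-8 + 1\right) + 1595 = -7 + 1595 = 1588$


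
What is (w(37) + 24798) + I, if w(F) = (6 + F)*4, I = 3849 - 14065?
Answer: 14754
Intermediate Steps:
I = -10216
w(F) = 24 + 4*F
(w(37) + 24798) + I = ((24 + 4*37) + 24798) - 10216 = ((24 + 148) + 24798) - 10216 = (172 + 24798) - 10216 = 24970 - 10216 = 14754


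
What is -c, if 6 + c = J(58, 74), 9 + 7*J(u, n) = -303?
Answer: 354/7 ≈ 50.571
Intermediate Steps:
J(u, n) = -312/7 (J(u, n) = -9/7 + (⅐)*(-303) = -9/7 - 303/7 = -312/7)
c = -354/7 (c = -6 - 312/7 = -354/7 ≈ -50.571)
-c = -1*(-354/7) = 354/7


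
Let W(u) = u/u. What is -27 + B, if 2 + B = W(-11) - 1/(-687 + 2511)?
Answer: -51073/1824 ≈ -28.001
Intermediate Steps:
W(u) = 1
B = -1825/1824 (B = -2 + (1 - 1/(-687 + 2511)) = -2 + (1 - 1/1824) = -2 + 1823/1824 = -1825/1824 ≈ -1.0005)
-27 + B = -27 - 1825/1824 = -51073/1824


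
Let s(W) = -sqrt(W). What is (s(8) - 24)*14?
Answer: -336 - 28*sqrt(2) ≈ -375.60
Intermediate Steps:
(s(8) - 24)*14 = (-sqrt(8) - 24)*14 = (-2*sqrt(2) - 24)*14 = (-24 - 2*sqrt(2))*14 = -336 - 28*sqrt(2)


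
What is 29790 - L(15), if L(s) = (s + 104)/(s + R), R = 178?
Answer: 5749351/193 ≈ 29789.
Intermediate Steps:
L(s) = (104 + s)/(178 + s) (L(s) = (s + 104)/(s + 178) = (104 + s)/(178 + s))
29790 - L(15) = 29790 - (104 + 15)/(178 + 15) = 29790 - 119/193 = 5749351/193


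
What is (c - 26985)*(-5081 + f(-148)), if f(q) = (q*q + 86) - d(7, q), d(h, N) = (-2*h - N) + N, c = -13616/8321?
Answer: -3800157820323/8321 ≈ -4.5669e+8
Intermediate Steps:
c = -13616/8321 (c = -13616*1/8321 = -13616/8321 ≈ -1.6363)
d(h, N) = -2*h (d(h, N) = (-N - 2*h) + N = -2*h)
f(q) = 100 + q² (f(q) = (q*q + 86) - (-2)*7 = (q² + 86) - 1*(-14) = (86 + q²) + 14 = 100 + q²)
(c - 26985)*(-5081 + f(-148)) = (-13616/8321 - 26985)*(-5081 + (100 + (-148)²)) = -224555801*(-5081 + (100 + 21904))/8321 = -224555801*(-5081 + 22004)/8321 = -224555801/8321*16923 = -3800157820323/8321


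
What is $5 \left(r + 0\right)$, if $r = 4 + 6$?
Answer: $50$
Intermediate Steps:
$r = 10$
$5 \left(r + 0\right) = 5 \left(10 + 0\right) = 5 \cdot 10 = 50$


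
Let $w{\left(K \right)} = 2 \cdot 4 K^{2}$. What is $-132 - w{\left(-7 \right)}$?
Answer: $-524$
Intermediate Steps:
$w{\left(K \right)} = 8 K^{2}$
$-132 - w{\left(-7 \right)} = -132 - 8 \left(-7\right)^{2} = -132 - 8 \cdot 49 = -132 - 392 = -524$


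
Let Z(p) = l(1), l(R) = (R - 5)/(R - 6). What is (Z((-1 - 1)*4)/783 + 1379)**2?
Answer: 29146922666521/15327225 ≈ 1.9016e+6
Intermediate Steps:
l(R) = (-5 + R)/(-6 + R)
Z(p) = 4/5 (Z(p) = (-5 + 1)/(-6 + 1) = -4/(-5) = -1/5*(-4) = 4/5)
(Z((-1 - 1)*4)/783 + 1379)**2 = ((4/5)/783 + 1379)**2 = ((4/5)*(1/783) + 1379)**2 = (4/3915 + 1379)**2 = (5398789/3915)**2 = 29146922666521/15327225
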